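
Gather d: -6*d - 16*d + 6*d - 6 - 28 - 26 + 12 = -16*d - 48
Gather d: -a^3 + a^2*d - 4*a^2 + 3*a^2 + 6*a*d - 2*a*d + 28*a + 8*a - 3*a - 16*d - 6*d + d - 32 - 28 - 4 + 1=-a^3 - a^2 + 33*a + d*(a^2 + 4*a - 21) - 63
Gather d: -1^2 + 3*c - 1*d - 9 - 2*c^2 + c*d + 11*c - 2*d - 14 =-2*c^2 + 14*c + d*(c - 3) - 24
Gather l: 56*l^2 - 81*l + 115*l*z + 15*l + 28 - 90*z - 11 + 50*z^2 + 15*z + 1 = 56*l^2 + l*(115*z - 66) + 50*z^2 - 75*z + 18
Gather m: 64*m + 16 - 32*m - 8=32*m + 8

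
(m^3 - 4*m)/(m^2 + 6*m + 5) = m*(m^2 - 4)/(m^2 + 6*m + 5)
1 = 1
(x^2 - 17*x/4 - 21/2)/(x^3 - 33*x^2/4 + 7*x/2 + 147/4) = (x - 6)/(x^2 - 10*x + 21)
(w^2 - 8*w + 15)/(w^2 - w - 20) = (w - 3)/(w + 4)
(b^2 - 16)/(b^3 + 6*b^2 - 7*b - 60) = (b - 4)/(b^2 + 2*b - 15)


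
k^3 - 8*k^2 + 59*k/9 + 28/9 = (k - 7)*(k - 4/3)*(k + 1/3)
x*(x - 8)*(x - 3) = x^3 - 11*x^2 + 24*x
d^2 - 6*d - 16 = (d - 8)*(d + 2)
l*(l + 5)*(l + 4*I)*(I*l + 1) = I*l^4 - 3*l^3 + 5*I*l^3 - 15*l^2 + 4*I*l^2 + 20*I*l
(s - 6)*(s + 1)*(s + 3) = s^3 - 2*s^2 - 21*s - 18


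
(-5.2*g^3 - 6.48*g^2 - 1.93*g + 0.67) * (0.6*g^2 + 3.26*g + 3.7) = -3.12*g^5 - 20.84*g^4 - 41.5228*g^3 - 29.8658*g^2 - 4.9568*g + 2.479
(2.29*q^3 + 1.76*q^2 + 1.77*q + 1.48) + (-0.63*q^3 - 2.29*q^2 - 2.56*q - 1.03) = 1.66*q^3 - 0.53*q^2 - 0.79*q + 0.45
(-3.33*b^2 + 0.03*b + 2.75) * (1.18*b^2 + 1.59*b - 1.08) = -3.9294*b^4 - 5.2593*b^3 + 6.8891*b^2 + 4.3401*b - 2.97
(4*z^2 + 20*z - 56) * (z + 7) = 4*z^3 + 48*z^2 + 84*z - 392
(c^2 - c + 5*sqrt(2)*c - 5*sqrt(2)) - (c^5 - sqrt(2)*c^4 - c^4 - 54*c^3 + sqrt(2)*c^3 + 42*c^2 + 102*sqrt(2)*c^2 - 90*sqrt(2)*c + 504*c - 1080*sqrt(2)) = -c^5 + c^4 + sqrt(2)*c^4 - sqrt(2)*c^3 + 54*c^3 - 102*sqrt(2)*c^2 - 41*c^2 - 505*c + 95*sqrt(2)*c + 1075*sqrt(2)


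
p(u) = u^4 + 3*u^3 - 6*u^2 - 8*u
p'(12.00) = 8056.00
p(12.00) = 24960.00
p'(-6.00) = -476.00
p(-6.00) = 480.00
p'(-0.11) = -6.58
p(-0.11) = 0.80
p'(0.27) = -10.51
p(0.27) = -2.53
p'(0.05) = -8.58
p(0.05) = -0.41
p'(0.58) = -11.15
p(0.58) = -5.96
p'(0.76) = -10.17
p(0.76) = -7.90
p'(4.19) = 393.97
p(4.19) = 390.04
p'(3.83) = 302.79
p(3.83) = 265.07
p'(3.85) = 307.47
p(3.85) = 271.17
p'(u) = 4*u^3 + 9*u^2 - 12*u - 8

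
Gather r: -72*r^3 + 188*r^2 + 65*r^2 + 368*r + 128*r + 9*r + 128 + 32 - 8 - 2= -72*r^3 + 253*r^2 + 505*r + 150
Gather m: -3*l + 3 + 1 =4 - 3*l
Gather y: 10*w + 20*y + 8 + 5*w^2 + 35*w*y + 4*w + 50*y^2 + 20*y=5*w^2 + 14*w + 50*y^2 + y*(35*w + 40) + 8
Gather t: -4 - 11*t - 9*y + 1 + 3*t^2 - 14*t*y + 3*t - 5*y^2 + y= 3*t^2 + t*(-14*y - 8) - 5*y^2 - 8*y - 3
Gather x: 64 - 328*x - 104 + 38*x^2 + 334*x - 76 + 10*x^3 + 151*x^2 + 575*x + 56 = 10*x^3 + 189*x^2 + 581*x - 60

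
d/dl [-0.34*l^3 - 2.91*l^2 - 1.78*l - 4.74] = -1.02*l^2 - 5.82*l - 1.78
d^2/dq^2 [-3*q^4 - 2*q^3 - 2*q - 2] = 12*q*(-3*q - 1)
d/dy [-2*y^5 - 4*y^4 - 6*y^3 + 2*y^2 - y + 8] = -10*y^4 - 16*y^3 - 18*y^2 + 4*y - 1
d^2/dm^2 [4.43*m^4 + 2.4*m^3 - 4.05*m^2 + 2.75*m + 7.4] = 53.16*m^2 + 14.4*m - 8.1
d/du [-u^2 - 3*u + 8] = -2*u - 3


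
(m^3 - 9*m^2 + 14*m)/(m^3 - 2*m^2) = (m - 7)/m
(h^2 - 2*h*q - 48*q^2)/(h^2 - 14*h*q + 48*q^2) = (-h - 6*q)/(-h + 6*q)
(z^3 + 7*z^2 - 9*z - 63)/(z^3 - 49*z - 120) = (z^2 + 4*z - 21)/(z^2 - 3*z - 40)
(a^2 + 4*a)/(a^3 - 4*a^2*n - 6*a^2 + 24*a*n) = (a + 4)/(a^2 - 4*a*n - 6*a + 24*n)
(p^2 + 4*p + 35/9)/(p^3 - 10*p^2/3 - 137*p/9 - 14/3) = (3*p + 5)/(3*p^2 - 17*p - 6)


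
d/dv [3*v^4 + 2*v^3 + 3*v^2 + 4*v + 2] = 12*v^3 + 6*v^2 + 6*v + 4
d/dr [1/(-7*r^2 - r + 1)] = (14*r + 1)/(7*r^2 + r - 1)^2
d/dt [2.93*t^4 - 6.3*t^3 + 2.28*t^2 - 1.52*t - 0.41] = 11.72*t^3 - 18.9*t^2 + 4.56*t - 1.52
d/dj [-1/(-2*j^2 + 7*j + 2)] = (7 - 4*j)/(-2*j^2 + 7*j + 2)^2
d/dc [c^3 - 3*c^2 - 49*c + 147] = 3*c^2 - 6*c - 49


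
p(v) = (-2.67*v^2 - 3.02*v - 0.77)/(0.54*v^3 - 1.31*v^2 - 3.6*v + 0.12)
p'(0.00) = -217.67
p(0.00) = -6.42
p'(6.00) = 1.22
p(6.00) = -2.40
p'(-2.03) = 4.51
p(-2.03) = 2.27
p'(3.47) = 13.35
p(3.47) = 7.77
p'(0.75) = 0.06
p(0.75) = 1.47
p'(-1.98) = 6.02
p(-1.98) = 2.53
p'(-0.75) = 0.53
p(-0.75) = -0.00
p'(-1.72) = 184.57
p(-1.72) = 11.16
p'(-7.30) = 0.05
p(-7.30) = 0.48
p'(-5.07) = 0.10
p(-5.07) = 0.63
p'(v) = (-5.34*v - 3.02)/(0.54*v^3 - 1.31*v^2 - 3.6*v + 0.12) + (-2.67*v^2 - 3.02*v - 0.77)*(-1.62*v^2 + 2.62*v + 3.6)/(0.54*v^3 - 1.31*v^2 - 3.6*v + 0.12)^2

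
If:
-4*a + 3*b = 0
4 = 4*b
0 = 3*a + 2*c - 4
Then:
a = 3/4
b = 1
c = 7/8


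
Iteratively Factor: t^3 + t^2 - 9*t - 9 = (t + 3)*(t^2 - 2*t - 3) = (t + 1)*(t + 3)*(t - 3)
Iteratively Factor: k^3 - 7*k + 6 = (k + 3)*(k^2 - 3*k + 2) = (k - 2)*(k + 3)*(k - 1)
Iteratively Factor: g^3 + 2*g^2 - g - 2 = (g + 2)*(g^2 - 1) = (g - 1)*(g + 2)*(g + 1)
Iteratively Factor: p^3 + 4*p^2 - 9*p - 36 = (p + 4)*(p^2 - 9) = (p + 3)*(p + 4)*(p - 3)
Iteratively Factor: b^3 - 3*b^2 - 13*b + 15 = (b + 3)*(b^2 - 6*b + 5) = (b - 5)*(b + 3)*(b - 1)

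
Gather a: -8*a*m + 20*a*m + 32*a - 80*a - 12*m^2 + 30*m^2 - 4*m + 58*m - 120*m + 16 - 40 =a*(12*m - 48) + 18*m^2 - 66*m - 24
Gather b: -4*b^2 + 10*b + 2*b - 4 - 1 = -4*b^2 + 12*b - 5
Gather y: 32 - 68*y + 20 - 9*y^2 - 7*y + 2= -9*y^2 - 75*y + 54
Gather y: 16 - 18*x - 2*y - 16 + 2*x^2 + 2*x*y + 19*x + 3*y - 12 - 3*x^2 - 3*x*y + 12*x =-x^2 + 13*x + y*(1 - x) - 12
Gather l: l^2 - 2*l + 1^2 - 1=l^2 - 2*l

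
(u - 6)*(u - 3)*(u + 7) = u^3 - 2*u^2 - 45*u + 126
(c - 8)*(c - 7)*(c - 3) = c^3 - 18*c^2 + 101*c - 168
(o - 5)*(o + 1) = o^2 - 4*o - 5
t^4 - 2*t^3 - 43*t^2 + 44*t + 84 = (t - 7)*(t - 2)*(t + 1)*(t + 6)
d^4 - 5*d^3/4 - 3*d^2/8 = d^2*(d - 3/2)*(d + 1/4)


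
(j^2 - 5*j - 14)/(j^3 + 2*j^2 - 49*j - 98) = 1/(j + 7)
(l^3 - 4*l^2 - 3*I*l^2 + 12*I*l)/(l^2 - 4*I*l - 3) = l*(l - 4)/(l - I)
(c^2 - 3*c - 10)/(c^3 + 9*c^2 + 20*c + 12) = (c - 5)/(c^2 + 7*c + 6)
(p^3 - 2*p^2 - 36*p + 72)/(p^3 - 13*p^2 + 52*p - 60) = (p + 6)/(p - 5)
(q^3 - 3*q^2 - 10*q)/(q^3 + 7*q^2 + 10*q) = (q - 5)/(q + 5)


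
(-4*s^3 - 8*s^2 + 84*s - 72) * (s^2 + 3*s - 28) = -4*s^5 - 20*s^4 + 172*s^3 + 404*s^2 - 2568*s + 2016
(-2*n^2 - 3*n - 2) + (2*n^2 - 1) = -3*n - 3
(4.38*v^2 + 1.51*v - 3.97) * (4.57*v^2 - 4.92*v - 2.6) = 20.0166*v^4 - 14.6489*v^3 - 36.9601*v^2 + 15.6064*v + 10.322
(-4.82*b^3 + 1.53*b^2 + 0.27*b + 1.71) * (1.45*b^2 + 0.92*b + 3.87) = -6.989*b^5 - 2.2159*b^4 - 16.8543*b^3 + 8.649*b^2 + 2.6181*b + 6.6177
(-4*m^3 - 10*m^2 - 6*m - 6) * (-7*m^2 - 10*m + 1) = 28*m^5 + 110*m^4 + 138*m^3 + 92*m^2 + 54*m - 6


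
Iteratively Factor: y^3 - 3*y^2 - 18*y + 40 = (y - 5)*(y^2 + 2*y - 8) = (y - 5)*(y + 4)*(y - 2)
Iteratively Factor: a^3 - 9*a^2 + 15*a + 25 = (a - 5)*(a^2 - 4*a - 5) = (a - 5)^2*(a + 1)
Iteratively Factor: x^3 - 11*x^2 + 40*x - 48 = (x - 4)*(x^2 - 7*x + 12) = (x - 4)^2*(x - 3)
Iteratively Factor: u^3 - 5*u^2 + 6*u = (u - 3)*(u^2 - 2*u) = u*(u - 3)*(u - 2)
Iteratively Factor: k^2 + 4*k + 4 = (k + 2)*(k + 2)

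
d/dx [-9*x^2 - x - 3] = -18*x - 1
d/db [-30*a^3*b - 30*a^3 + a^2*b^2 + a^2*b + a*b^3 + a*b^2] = a*(-30*a^2 + 2*a*b + a + 3*b^2 + 2*b)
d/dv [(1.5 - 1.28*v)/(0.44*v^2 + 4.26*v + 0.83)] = (0.5632*v^2 - 1.32*v - 7.4524)/(0.1936*v^4 + 3.7488*v^3 + 18.878*v^2 + 7.0716*v + 0.6889)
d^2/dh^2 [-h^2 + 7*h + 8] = -2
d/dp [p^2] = 2*p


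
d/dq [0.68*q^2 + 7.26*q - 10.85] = 1.36*q + 7.26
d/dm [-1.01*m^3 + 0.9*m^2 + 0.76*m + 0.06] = -3.03*m^2 + 1.8*m + 0.76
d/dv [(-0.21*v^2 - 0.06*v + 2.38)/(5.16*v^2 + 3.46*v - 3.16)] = (-0.417*v^2 - 23.2344*v - 8.0452)/(26.6256*v^4 + 35.7072*v^3 - 20.6396*v^2 - 21.8672*v + 9.9856)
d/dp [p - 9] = 1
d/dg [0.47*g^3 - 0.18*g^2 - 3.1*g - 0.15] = 1.41*g^2 - 0.36*g - 3.1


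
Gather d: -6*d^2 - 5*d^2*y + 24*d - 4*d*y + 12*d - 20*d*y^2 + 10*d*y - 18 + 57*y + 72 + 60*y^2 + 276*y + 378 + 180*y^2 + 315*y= d^2*(-5*y - 6) + d*(-20*y^2 + 6*y + 36) + 240*y^2 + 648*y + 432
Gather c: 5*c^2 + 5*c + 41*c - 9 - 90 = 5*c^2 + 46*c - 99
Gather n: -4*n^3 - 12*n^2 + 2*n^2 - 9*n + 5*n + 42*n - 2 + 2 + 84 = -4*n^3 - 10*n^2 + 38*n + 84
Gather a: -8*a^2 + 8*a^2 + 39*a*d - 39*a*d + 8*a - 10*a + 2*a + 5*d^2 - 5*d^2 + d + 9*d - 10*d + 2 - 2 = 0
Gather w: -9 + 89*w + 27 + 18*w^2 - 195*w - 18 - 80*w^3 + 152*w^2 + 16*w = -80*w^3 + 170*w^2 - 90*w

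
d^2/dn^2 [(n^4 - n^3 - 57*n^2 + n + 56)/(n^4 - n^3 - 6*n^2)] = 6*(-51*n^6 + 53*n^5 + 65*n^4 - 285*n^3 - 890*n^2 + 908*n + 2016)/(n^4*(n^6 - 3*n^5 - 15*n^4 + 35*n^3 + 90*n^2 - 108*n - 216))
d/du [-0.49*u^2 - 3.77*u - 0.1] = -0.98*u - 3.77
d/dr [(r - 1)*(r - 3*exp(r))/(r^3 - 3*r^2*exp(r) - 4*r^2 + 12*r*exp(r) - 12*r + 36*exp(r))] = (-r^2 + 2*r - 16)/(r^4 - 8*r^3 - 8*r^2 + 96*r + 144)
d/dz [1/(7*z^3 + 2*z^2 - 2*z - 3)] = (-21*z^2 - 4*z + 2)/(7*z^3 + 2*z^2 - 2*z - 3)^2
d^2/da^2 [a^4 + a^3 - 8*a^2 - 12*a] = 12*a^2 + 6*a - 16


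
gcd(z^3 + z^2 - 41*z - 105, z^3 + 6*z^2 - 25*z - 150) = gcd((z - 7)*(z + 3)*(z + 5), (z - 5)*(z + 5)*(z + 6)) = z + 5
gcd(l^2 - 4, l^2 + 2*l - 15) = 1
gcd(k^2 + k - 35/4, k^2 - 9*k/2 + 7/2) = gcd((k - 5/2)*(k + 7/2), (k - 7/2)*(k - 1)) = 1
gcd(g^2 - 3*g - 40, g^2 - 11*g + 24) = g - 8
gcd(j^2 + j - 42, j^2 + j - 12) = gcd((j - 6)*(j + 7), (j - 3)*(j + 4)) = 1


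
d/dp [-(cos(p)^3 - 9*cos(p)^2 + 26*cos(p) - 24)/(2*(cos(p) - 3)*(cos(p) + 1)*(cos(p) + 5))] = 3*(-cos(p) + cos(2*p) - 12)*sin(p)/((cos(p) + 1)^2*(cos(p) + 5)^2)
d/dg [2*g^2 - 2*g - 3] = 4*g - 2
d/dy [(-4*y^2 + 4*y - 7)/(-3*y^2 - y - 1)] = (16*y^2 - 34*y - 11)/(9*y^4 + 6*y^3 + 7*y^2 + 2*y + 1)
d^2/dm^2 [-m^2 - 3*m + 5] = -2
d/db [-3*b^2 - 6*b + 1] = -6*b - 6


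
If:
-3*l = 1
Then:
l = -1/3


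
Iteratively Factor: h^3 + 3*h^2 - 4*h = (h)*(h^2 + 3*h - 4) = h*(h - 1)*(h + 4)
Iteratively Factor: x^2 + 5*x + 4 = (x + 4)*(x + 1)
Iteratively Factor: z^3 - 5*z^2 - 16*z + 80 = (z - 5)*(z^2 - 16) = (z - 5)*(z - 4)*(z + 4)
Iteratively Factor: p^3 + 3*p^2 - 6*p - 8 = (p + 4)*(p^2 - p - 2) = (p + 1)*(p + 4)*(p - 2)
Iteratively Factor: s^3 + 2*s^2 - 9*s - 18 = (s + 2)*(s^2 - 9) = (s - 3)*(s + 2)*(s + 3)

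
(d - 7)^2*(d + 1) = d^3 - 13*d^2 + 35*d + 49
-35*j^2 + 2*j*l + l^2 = (-5*j + l)*(7*j + l)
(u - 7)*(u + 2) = u^2 - 5*u - 14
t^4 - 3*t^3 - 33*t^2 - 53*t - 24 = (t - 8)*(t + 1)^2*(t + 3)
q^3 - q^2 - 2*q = q*(q - 2)*(q + 1)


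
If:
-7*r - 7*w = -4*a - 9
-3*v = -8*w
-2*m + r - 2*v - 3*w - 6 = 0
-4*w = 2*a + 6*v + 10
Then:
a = -10*w - 5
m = -158*w/21 - 53/14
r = -47*w/7 - 11/7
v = 8*w/3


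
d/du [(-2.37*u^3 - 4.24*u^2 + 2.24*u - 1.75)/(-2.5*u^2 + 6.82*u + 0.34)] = (5.925*u^4 - 32.3268*u^3 - 25.7342*u^2 - 11.6332*u + 12.6966)/(6.25*u^4 - 34.1*u^3 + 44.8124*u^2 + 4.6376*u + 0.1156)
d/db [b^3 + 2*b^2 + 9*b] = 3*b^2 + 4*b + 9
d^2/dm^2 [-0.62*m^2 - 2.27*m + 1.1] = -1.24000000000000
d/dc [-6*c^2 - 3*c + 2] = -12*c - 3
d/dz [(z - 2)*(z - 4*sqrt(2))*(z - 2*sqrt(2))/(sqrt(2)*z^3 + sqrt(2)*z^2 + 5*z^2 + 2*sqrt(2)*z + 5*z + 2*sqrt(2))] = (3*sqrt(2)*z^4 + 17*z^4 - 28*sqrt(2)*z^3 - 38*z^3 - 138*z^2 - 8*sqrt(2)*z^2 + 56*sqrt(2)*z + 272*z + 96*sqrt(2) + 208)/(2*z^6 + 4*z^5 + 10*sqrt(2)*z^5 + 20*sqrt(2)*z^4 + 35*z^4 + 30*sqrt(2)*z^3 + 66*z^3 + 41*z^2 + 40*sqrt(2)*z^2 + 16*z + 20*sqrt(2)*z + 8)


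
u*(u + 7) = u^2 + 7*u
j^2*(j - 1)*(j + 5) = j^4 + 4*j^3 - 5*j^2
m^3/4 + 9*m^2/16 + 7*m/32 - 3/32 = (m/4 + 1/4)*(m - 1/4)*(m + 3/2)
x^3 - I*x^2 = x^2*(x - I)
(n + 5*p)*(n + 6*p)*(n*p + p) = n^3*p + 11*n^2*p^2 + n^2*p + 30*n*p^3 + 11*n*p^2 + 30*p^3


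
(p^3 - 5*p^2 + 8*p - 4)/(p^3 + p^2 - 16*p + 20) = (p - 1)/(p + 5)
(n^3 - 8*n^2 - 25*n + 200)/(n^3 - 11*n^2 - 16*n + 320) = (n - 5)/(n - 8)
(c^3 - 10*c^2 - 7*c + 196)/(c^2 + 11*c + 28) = (c^2 - 14*c + 49)/(c + 7)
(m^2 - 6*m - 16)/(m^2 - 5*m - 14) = (m - 8)/(m - 7)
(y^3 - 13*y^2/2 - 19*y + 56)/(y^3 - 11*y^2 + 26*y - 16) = (y + 7/2)/(y - 1)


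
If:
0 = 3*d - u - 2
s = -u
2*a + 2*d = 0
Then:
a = -u/3 - 2/3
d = u/3 + 2/3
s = -u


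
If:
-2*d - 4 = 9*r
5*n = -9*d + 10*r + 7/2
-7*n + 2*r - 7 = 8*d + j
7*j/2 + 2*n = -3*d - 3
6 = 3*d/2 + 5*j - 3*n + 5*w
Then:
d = 733/862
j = -167/431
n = -904/431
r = -273/431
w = 637/8620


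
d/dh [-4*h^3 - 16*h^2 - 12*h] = -12*h^2 - 32*h - 12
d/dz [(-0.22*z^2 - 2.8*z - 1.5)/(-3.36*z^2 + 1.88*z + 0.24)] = (-9.8216*z^2 - 10.1856*z + 2.148)/(11.2896*z^4 - 12.6336*z^3 + 1.9216*z^2 + 0.9024*z + 0.0576)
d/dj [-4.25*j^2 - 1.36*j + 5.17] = -8.5*j - 1.36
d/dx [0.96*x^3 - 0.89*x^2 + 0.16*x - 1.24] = 2.88*x^2 - 1.78*x + 0.16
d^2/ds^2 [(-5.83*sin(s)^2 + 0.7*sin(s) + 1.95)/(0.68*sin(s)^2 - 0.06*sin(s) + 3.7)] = (-0.0858159999999997*sin(s)^5 - 62.287412*sin(s)^4 + 7.094732*sin(s)^3 + 432.13294*sin(s)^2 - 21.06046*sin(s) - 169.11296)/(0.314432*sin(s)^6 - 0.083232*sin(s)^5 + 5.139984*sin(s)^4 - 0.905976*sin(s)^3 + 27.96756*sin(s)^2 - 2.4642*sin(s) + 50.653)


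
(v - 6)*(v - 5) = v^2 - 11*v + 30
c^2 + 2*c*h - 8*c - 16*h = (c - 8)*(c + 2*h)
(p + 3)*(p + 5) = p^2 + 8*p + 15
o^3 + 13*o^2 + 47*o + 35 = (o + 1)*(o + 5)*(o + 7)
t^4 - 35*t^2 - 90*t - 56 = (t - 7)*(t + 1)*(t + 2)*(t + 4)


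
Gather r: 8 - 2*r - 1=7 - 2*r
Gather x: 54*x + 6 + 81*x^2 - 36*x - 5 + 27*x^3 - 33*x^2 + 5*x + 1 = 27*x^3 + 48*x^2 + 23*x + 2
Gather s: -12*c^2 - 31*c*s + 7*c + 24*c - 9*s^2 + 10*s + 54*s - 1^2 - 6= -12*c^2 + 31*c - 9*s^2 + s*(64 - 31*c) - 7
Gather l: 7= 7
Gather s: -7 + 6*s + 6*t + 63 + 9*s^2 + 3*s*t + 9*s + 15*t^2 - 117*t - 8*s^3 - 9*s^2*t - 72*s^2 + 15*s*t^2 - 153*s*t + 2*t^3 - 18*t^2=-8*s^3 + s^2*(-9*t - 63) + s*(15*t^2 - 150*t + 15) + 2*t^3 - 3*t^2 - 111*t + 56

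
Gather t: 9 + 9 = 18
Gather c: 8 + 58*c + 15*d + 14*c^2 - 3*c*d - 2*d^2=14*c^2 + c*(58 - 3*d) - 2*d^2 + 15*d + 8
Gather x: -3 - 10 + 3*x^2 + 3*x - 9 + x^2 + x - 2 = 4*x^2 + 4*x - 24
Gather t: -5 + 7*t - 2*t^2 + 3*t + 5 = -2*t^2 + 10*t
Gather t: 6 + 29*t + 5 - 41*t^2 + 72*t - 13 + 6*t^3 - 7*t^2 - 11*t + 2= 6*t^3 - 48*t^2 + 90*t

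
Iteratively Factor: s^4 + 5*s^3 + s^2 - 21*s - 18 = (s + 1)*(s^3 + 4*s^2 - 3*s - 18) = (s + 1)*(s + 3)*(s^2 + s - 6) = (s + 1)*(s + 3)^2*(s - 2)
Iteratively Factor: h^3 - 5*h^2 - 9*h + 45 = (h - 5)*(h^2 - 9) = (h - 5)*(h - 3)*(h + 3)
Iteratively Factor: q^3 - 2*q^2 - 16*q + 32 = (q + 4)*(q^2 - 6*q + 8) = (q - 2)*(q + 4)*(q - 4)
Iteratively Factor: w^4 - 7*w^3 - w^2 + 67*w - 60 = (w + 3)*(w^3 - 10*w^2 + 29*w - 20) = (w - 4)*(w + 3)*(w^2 - 6*w + 5) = (w - 4)*(w - 1)*(w + 3)*(w - 5)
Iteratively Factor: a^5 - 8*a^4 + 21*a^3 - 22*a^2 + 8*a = (a - 2)*(a^4 - 6*a^3 + 9*a^2 - 4*a) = (a - 2)*(a - 1)*(a^3 - 5*a^2 + 4*a) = (a - 4)*(a - 2)*(a - 1)*(a^2 - a) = a*(a - 4)*(a - 2)*(a - 1)*(a - 1)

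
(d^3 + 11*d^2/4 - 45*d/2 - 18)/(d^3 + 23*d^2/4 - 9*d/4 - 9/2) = (d - 4)/(d - 1)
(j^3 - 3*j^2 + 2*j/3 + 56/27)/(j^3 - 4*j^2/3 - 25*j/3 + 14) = (j^2 - 2*j/3 - 8/9)/(j^2 + j - 6)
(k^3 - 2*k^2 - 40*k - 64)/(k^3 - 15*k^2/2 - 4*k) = 2*(k^2 + 6*k + 8)/(k*(2*k + 1))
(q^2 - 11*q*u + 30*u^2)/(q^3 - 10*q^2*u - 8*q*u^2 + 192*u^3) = (q - 5*u)/(q^2 - 4*q*u - 32*u^2)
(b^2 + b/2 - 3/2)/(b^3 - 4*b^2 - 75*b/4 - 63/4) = 2*(b - 1)/(2*b^2 - 11*b - 21)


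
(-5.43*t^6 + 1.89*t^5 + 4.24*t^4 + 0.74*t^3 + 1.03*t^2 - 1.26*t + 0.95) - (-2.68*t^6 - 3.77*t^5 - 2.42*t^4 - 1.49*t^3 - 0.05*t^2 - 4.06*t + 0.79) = -2.75*t^6 + 5.66*t^5 + 6.66*t^4 + 2.23*t^3 + 1.08*t^2 + 2.8*t + 0.16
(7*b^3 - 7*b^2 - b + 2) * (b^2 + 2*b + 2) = 7*b^5 + 7*b^4 - b^3 - 14*b^2 + 2*b + 4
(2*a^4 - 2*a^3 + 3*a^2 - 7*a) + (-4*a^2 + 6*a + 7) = 2*a^4 - 2*a^3 - a^2 - a + 7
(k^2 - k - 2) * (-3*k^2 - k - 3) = -3*k^4 + 2*k^3 + 4*k^2 + 5*k + 6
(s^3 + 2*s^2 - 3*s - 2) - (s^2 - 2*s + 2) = s^3 + s^2 - s - 4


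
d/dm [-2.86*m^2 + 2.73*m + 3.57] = 2.73 - 5.72*m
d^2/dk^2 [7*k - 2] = 0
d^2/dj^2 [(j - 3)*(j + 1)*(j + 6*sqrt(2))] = 6*j - 4 + 12*sqrt(2)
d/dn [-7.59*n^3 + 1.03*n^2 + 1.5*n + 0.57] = -22.77*n^2 + 2.06*n + 1.5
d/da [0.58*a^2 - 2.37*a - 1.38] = 1.16*a - 2.37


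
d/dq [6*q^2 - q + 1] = 12*q - 1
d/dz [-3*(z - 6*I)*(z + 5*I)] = -6*z + 3*I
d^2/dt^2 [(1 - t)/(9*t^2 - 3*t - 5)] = 6*(3*(t - 1)*(6*t - 1)^2 + (9*t - 4)*(-9*t^2 + 3*t + 5))/(-9*t^2 + 3*t + 5)^3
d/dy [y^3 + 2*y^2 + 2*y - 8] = 3*y^2 + 4*y + 2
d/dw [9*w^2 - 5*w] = 18*w - 5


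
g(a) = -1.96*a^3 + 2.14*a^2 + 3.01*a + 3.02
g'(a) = -5.88*a^2 + 4.28*a + 3.01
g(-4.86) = 263.93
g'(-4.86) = -156.67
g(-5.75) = 429.08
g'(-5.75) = -216.01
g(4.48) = -116.78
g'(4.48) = -95.83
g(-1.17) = 5.57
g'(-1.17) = -10.05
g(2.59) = -8.88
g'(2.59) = -25.35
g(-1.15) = 5.37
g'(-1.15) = -9.69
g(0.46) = 4.67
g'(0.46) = 3.73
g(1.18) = 6.33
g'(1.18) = -0.13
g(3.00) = -21.61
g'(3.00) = -37.07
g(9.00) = -1225.39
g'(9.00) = -434.75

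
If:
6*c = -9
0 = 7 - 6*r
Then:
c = -3/2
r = 7/6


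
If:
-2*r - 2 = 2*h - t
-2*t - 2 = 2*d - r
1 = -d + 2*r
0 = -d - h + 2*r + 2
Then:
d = -39/7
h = 3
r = -16/7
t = 24/7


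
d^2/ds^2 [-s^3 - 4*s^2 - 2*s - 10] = -6*s - 8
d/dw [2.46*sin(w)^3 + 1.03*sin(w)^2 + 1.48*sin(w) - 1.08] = (7.38*sin(w)^2 + 2.06*sin(w) + 1.48)*cos(w)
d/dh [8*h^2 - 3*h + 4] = 16*h - 3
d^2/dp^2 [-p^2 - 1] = -2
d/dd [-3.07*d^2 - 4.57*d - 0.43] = -6.14*d - 4.57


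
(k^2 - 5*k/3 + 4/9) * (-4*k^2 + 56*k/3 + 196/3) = -4*k^4 + 76*k^3/3 + 292*k^2/9 - 2716*k/27 + 784/27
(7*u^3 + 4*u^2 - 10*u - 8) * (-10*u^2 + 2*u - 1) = -70*u^5 - 26*u^4 + 101*u^3 + 56*u^2 - 6*u + 8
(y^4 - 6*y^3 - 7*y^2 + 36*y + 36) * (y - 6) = y^5 - 12*y^4 + 29*y^3 + 78*y^2 - 180*y - 216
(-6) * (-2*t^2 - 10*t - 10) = 12*t^2 + 60*t + 60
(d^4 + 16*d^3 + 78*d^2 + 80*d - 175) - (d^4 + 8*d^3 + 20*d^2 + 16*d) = 8*d^3 + 58*d^2 + 64*d - 175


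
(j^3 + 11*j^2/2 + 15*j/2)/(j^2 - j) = (2*j^2 + 11*j + 15)/(2*(j - 1))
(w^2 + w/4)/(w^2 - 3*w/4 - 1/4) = w/(w - 1)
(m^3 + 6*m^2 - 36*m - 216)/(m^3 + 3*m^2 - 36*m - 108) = (m + 6)/(m + 3)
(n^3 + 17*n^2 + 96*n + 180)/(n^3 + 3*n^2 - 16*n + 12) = (n^2 + 11*n + 30)/(n^2 - 3*n + 2)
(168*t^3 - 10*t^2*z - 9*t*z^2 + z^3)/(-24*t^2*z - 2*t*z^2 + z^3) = (-7*t + z)/z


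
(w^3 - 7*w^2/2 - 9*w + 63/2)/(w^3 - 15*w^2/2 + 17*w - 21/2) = (w + 3)/(w - 1)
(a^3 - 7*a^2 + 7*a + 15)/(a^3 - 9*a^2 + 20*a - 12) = (a^3 - 7*a^2 + 7*a + 15)/(a^3 - 9*a^2 + 20*a - 12)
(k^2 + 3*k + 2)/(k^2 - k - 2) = (k + 2)/(k - 2)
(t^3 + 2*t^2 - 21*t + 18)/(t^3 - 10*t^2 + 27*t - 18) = (t + 6)/(t - 6)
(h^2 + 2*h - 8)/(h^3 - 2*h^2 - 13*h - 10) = (-h^2 - 2*h + 8)/(-h^3 + 2*h^2 + 13*h + 10)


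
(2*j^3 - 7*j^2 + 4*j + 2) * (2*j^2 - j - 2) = 4*j^5 - 16*j^4 + 11*j^3 + 14*j^2 - 10*j - 4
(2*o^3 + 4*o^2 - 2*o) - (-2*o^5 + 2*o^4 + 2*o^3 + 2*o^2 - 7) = 2*o^5 - 2*o^4 + 2*o^2 - 2*o + 7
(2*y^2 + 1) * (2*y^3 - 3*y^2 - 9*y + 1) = 4*y^5 - 6*y^4 - 16*y^3 - y^2 - 9*y + 1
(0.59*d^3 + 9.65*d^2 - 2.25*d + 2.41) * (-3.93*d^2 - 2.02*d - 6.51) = -2.3187*d^5 - 39.1163*d^4 - 14.4914*d^3 - 67.7478*d^2 + 9.7793*d - 15.6891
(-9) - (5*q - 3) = -5*q - 6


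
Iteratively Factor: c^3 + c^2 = (c)*(c^2 + c) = c*(c + 1)*(c)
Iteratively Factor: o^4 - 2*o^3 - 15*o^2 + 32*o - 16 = (o - 4)*(o^3 + 2*o^2 - 7*o + 4) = (o - 4)*(o + 4)*(o^2 - 2*o + 1) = (o - 4)*(o - 1)*(o + 4)*(o - 1)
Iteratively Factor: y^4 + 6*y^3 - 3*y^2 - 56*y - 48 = (y - 3)*(y^3 + 9*y^2 + 24*y + 16) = (y - 3)*(y + 4)*(y^2 + 5*y + 4) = (y - 3)*(y + 4)^2*(y + 1)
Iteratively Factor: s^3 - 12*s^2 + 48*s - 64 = (s - 4)*(s^2 - 8*s + 16) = (s - 4)^2*(s - 4)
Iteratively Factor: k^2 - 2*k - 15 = (k + 3)*(k - 5)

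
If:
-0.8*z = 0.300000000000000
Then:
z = -0.38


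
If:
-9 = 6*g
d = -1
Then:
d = -1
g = -3/2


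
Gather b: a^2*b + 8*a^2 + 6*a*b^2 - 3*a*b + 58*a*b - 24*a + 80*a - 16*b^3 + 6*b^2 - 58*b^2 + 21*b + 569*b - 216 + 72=8*a^2 + 56*a - 16*b^3 + b^2*(6*a - 52) + b*(a^2 + 55*a + 590) - 144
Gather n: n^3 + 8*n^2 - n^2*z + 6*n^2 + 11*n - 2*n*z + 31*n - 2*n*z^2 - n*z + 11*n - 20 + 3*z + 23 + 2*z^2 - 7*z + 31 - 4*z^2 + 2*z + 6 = n^3 + n^2*(14 - z) + n*(-2*z^2 - 3*z + 53) - 2*z^2 - 2*z + 40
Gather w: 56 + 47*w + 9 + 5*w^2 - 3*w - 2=5*w^2 + 44*w + 63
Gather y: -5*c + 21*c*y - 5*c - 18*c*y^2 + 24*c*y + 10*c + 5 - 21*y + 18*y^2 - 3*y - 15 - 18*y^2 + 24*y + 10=-18*c*y^2 + 45*c*y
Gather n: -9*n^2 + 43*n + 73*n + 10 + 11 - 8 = -9*n^2 + 116*n + 13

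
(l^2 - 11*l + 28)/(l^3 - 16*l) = (l - 7)/(l*(l + 4))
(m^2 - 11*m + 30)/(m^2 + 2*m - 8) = (m^2 - 11*m + 30)/(m^2 + 2*m - 8)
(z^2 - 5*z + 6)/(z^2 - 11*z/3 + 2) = 3*(z - 2)/(3*z - 2)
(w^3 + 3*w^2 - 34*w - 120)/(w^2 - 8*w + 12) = (w^2 + 9*w + 20)/(w - 2)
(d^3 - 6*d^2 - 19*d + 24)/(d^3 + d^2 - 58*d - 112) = (d^2 + 2*d - 3)/(d^2 + 9*d + 14)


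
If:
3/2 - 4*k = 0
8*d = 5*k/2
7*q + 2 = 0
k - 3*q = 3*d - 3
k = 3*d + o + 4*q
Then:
No Solution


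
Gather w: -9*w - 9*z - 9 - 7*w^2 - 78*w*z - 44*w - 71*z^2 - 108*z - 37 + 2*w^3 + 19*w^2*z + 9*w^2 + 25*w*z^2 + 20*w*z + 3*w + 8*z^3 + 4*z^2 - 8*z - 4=2*w^3 + w^2*(19*z + 2) + w*(25*z^2 - 58*z - 50) + 8*z^3 - 67*z^2 - 125*z - 50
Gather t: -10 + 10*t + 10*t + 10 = 20*t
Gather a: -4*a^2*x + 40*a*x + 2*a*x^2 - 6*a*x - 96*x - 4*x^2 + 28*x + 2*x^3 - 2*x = -4*a^2*x + a*(2*x^2 + 34*x) + 2*x^3 - 4*x^2 - 70*x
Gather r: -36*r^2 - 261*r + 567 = -36*r^2 - 261*r + 567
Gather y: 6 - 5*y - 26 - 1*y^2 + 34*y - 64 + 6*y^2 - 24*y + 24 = 5*y^2 + 5*y - 60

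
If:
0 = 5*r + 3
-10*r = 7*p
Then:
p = 6/7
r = -3/5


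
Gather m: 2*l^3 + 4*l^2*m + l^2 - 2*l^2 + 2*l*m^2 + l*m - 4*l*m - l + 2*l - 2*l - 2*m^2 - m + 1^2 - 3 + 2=2*l^3 - l^2 - l + m^2*(2*l - 2) + m*(4*l^2 - 3*l - 1)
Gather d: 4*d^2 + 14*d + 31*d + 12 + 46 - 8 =4*d^2 + 45*d + 50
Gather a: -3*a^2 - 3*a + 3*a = -3*a^2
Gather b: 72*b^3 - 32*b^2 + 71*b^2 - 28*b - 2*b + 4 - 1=72*b^3 + 39*b^2 - 30*b + 3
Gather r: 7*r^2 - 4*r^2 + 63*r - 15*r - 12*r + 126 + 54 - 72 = 3*r^2 + 36*r + 108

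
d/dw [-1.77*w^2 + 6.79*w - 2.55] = 6.79 - 3.54*w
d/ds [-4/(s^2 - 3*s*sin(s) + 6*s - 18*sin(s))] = 4*(-3*s*cos(s) + 2*s - 3*sin(s) - 18*cos(s) + 6)/((s + 6)^2*(s - 3*sin(s))^2)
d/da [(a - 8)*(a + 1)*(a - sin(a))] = -(a - 8)*(a + 1)*(cos(a) - 1) + (a - 8)*(a - sin(a)) + (a + 1)*(a - sin(a))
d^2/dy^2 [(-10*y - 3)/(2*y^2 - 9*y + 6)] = 2*(-(4*y - 9)^2*(10*y + 3) + 12*(5*y - 7)*(2*y^2 - 9*y + 6))/(2*y^2 - 9*y + 6)^3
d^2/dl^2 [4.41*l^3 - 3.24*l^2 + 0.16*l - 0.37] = 26.46*l - 6.48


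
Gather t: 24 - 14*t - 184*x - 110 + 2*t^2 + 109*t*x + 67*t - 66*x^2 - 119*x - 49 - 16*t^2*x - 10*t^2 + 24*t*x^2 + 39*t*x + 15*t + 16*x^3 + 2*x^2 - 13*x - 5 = t^2*(-16*x - 8) + t*(24*x^2 + 148*x + 68) + 16*x^3 - 64*x^2 - 316*x - 140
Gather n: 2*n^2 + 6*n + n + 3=2*n^2 + 7*n + 3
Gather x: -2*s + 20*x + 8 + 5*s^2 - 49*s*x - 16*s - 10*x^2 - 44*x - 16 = 5*s^2 - 18*s - 10*x^2 + x*(-49*s - 24) - 8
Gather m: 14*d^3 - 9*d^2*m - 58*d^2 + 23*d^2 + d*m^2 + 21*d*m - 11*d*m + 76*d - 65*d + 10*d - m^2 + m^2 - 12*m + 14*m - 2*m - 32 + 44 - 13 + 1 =14*d^3 - 35*d^2 + d*m^2 + 21*d + m*(-9*d^2 + 10*d)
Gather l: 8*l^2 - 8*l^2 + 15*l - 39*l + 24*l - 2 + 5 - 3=0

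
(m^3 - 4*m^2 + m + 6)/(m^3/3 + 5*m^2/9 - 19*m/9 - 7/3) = 9*(m^2 - 5*m + 6)/(3*m^2 + 2*m - 21)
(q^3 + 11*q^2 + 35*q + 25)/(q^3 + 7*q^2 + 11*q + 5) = (q + 5)/(q + 1)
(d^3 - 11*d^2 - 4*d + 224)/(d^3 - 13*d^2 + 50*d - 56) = (d^2 - 4*d - 32)/(d^2 - 6*d + 8)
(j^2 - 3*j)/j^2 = (j - 3)/j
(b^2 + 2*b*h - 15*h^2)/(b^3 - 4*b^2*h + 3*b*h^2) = (b + 5*h)/(b*(b - h))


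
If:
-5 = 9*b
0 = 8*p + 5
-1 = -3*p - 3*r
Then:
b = -5/9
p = -5/8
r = 23/24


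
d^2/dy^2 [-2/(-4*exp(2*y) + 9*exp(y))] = 2*((9 - 16*exp(y))*(4*exp(y) - 9) + 2*(8*exp(y) - 9)^2)*exp(-y)/(4*exp(y) - 9)^3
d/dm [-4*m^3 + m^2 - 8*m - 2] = -12*m^2 + 2*m - 8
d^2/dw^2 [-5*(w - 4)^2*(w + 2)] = 60 - 30*w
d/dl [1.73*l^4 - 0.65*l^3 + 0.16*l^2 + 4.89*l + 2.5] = 6.92*l^3 - 1.95*l^2 + 0.32*l + 4.89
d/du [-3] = 0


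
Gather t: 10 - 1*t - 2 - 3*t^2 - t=-3*t^2 - 2*t + 8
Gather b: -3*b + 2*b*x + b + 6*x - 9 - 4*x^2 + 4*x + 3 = b*(2*x - 2) - 4*x^2 + 10*x - 6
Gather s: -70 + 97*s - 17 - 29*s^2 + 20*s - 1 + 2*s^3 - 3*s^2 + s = 2*s^3 - 32*s^2 + 118*s - 88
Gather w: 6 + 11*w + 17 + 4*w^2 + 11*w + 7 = 4*w^2 + 22*w + 30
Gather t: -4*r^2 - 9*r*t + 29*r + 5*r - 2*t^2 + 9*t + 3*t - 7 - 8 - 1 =-4*r^2 + 34*r - 2*t^2 + t*(12 - 9*r) - 16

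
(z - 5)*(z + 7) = z^2 + 2*z - 35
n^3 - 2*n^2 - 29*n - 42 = (n - 7)*(n + 2)*(n + 3)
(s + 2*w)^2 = s^2 + 4*s*w + 4*w^2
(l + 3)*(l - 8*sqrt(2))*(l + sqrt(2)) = l^3 - 7*sqrt(2)*l^2 + 3*l^2 - 21*sqrt(2)*l - 16*l - 48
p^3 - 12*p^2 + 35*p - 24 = (p - 8)*(p - 3)*(p - 1)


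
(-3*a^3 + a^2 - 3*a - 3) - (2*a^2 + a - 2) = -3*a^3 - a^2 - 4*a - 1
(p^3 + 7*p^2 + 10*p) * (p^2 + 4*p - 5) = p^5 + 11*p^4 + 33*p^3 + 5*p^2 - 50*p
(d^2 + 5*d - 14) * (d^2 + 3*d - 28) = d^4 + 8*d^3 - 27*d^2 - 182*d + 392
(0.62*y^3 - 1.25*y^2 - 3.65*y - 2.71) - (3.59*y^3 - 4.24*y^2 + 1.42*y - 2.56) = -2.97*y^3 + 2.99*y^2 - 5.07*y - 0.15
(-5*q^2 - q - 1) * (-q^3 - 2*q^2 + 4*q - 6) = 5*q^5 + 11*q^4 - 17*q^3 + 28*q^2 + 2*q + 6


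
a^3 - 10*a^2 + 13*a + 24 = (a - 8)*(a - 3)*(a + 1)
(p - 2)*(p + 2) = p^2 - 4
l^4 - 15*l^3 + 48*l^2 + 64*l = l*(l - 8)^2*(l + 1)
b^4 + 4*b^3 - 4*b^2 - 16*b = b*(b - 2)*(b + 2)*(b + 4)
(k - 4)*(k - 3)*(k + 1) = k^3 - 6*k^2 + 5*k + 12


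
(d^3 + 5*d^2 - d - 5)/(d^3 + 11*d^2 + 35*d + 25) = (d - 1)/(d + 5)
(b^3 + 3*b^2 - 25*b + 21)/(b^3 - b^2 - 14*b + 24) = (b^2 + 6*b - 7)/(b^2 + 2*b - 8)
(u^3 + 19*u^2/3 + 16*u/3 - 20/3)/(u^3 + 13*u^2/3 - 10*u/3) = (u + 2)/u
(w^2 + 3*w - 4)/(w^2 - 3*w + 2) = (w + 4)/(w - 2)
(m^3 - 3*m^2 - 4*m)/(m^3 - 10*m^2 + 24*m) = (m + 1)/(m - 6)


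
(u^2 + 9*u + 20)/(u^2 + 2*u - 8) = (u + 5)/(u - 2)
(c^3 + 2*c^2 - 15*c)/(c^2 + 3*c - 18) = c*(c + 5)/(c + 6)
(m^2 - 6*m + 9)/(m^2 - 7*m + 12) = (m - 3)/(m - 4)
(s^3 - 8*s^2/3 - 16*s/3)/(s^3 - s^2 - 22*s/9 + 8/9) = 3*s*(s - 4)/(3*s^2 - 7*s + 2)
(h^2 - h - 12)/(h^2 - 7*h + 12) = (h + 3)/(h - 3)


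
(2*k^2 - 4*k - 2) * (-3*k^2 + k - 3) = -6*k^4 + 14*k^3 - 4*k^2 + 10*k + 6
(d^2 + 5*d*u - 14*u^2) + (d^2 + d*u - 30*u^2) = 2*d^2 + 6*d*u - 44*u^2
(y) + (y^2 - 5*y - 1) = y^2 - 4*y - 1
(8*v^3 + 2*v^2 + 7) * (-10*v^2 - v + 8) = -80*v^5 - 28*v^4 + 62*v^3 - 54*v^2 - 7*v + 56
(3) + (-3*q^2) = 3 - 3*q^2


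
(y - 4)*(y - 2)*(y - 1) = y^3 - 7*y^2 + 14*y - 8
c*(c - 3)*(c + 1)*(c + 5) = c^4 + 3*c^3 - 13*c^2 - 15*c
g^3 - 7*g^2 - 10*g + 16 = (g - 8)*(g - 1)*(g + 2)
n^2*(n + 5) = n^3 + 5*n^2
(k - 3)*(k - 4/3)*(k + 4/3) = k^3 - 3*k^2 - 16*k/9 + 16/3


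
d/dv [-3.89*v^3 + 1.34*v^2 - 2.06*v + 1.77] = -11.67*v^2 + 2.68*v - 2.06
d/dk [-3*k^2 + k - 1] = 1 - 6*k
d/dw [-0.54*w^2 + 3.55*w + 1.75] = 3.55 - 1.08*w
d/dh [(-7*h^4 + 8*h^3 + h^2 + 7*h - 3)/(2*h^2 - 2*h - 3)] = (-28*h^5 + 58*h^4 + 52*h^3 - 88*h^2 + 6*h - 27)/(4*h^4 - 8*h^3 - 8*h^2 + 12*h + 9)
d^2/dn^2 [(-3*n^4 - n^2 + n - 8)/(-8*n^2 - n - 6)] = 2*(192*n^6 + 72*n^5 + 441*n^4 + 72*n^3 + 2040*n^2 + 336*n - 334)/(512*n^6 + 192*n^5 + 1176*n^4 + 289*n^3 + 882*n^2 + 108*n + 216)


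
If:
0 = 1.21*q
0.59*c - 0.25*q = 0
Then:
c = 0.00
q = 0.00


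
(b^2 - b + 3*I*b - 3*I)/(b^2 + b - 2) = (b + 3*I)/(b + 2)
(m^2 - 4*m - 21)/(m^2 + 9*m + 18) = (m - 7)/(m + 6)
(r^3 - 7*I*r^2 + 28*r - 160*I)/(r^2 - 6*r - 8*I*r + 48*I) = (r^2 + I*r + 20)/(r - 6)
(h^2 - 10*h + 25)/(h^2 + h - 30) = (h - 5)/(h + 6)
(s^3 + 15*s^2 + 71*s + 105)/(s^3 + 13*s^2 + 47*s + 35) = (s + 3)/(s + 1)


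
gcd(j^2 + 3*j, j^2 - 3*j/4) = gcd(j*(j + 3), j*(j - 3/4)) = j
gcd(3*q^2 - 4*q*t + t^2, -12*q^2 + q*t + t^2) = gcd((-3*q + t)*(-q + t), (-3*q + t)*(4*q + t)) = 3*q - t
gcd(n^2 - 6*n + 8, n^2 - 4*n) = n - 4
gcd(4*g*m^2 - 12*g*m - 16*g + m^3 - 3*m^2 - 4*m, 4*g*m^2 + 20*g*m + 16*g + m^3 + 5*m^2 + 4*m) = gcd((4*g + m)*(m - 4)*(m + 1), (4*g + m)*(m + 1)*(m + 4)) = 4*g*m + 4*g + m^2 + m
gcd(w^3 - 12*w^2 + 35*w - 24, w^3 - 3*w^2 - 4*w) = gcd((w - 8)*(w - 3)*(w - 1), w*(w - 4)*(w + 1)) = 1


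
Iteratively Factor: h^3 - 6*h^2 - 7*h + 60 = (h + 3)*(h^2 - 9*h + 20) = (h - 5)*(h + 3)*(h - 4)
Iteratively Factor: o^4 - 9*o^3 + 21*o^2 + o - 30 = (o - 3)*(o^3 - 6*o^2 + 3*o + 10) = (o - 5)*(o - 3)*(o^2 - o - 2) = (o - 5)*(o - 3)*(o - 2)*(o + 1)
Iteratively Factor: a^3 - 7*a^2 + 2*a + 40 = (a + 2)*(a^2 - 9*a + 20) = (a - 4)*(a + 2)*(a - 5)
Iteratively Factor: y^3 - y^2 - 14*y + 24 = (y - 2)*(y^2 + y - 12) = (y - 3)*(y - 2)*(y + 4)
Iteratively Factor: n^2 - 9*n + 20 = (n - 5)*(n - 4)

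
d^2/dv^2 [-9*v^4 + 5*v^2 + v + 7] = 10 - 108*v^2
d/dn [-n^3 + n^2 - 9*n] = -3*n^2 + 2*n - 9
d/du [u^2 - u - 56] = 2*u - 1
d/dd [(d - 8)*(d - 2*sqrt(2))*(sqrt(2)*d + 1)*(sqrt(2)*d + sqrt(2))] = 8*d^3 - 42*d^2 - 9*sqrt(2)*d^2 - 40*d + 42*sqrt(2)*d + 28 + 24*sqrt(2)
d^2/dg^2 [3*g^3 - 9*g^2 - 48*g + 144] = 18*g - 18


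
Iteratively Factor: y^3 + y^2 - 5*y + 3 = (y + 3)*(y^2 - 2*y + 1) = (y - 1)*(y + 3)*(y - 1)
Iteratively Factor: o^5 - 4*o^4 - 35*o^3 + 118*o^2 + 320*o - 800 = (o - 2)*(o^4 - 2*o^3 - 39*o^2 + 40*o + 400) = (o - 5)*(o - 2)*(o^3 + 3*o^2 - 24*o - 80) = (o - 5)*(o - 2)*(o + 4)*(o^2 - o - 20) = (o - 5)*(o - 2)*(o + 4)^2*(o - 5)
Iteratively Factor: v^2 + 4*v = (v + 4)*(v)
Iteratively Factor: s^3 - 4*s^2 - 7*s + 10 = (s - 5)*(s^2 + s - 2) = (s - 5)*(s + 2)*(s - 1)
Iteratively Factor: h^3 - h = (h - 1)*(h^2 + h) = (h - 1)*(h + 1)*(h)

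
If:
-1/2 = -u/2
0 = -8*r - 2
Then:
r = -1/4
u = 1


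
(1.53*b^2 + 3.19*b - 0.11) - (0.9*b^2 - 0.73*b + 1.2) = 0.63*b^2 + 3.92*b - 1.31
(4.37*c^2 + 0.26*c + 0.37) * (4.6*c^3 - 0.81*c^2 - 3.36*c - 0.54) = 20.102*c^5 - 2.3437*c^4 - 13.1918*c^3 - 3.5331*c^2 - 1.3836*c - 0.1998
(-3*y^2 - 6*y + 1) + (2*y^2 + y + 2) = -y^2 - 5*y + 3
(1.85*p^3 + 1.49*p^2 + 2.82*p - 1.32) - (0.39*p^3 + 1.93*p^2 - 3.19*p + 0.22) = 1.46*p^3 - 0.44*p^2 + 6.01*p - 1.54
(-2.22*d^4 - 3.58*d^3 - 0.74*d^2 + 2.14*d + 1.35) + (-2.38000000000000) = -2.22*d^4 - 3.58*d^3 - 0.74*d^2 + 2.14*d - 1.03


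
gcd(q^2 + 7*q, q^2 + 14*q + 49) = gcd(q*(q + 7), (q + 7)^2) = q + 7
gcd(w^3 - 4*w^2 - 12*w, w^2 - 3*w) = w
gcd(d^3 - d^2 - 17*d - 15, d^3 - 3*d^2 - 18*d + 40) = d - 5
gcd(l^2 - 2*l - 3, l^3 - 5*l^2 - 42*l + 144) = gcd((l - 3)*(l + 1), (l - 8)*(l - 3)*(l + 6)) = l - 3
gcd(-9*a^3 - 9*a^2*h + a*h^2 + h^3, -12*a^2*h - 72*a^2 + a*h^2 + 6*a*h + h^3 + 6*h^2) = 3*a - h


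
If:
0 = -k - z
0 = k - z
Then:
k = 0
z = 0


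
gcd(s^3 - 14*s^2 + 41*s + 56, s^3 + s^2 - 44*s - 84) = s - 7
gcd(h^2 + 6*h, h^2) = h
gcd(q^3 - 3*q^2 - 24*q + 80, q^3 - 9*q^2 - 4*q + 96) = q - 4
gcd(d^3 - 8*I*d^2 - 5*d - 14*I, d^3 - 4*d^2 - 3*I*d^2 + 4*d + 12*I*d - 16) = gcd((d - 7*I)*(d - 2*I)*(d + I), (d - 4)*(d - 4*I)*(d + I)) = d + I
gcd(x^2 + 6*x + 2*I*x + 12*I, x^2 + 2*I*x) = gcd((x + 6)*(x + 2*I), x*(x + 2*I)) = x + 2*I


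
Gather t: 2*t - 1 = 2*t - 1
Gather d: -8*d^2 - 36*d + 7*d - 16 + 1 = -8*d^2 - 29*d - 15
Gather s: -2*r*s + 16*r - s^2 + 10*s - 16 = 16*r - s^2 + s*(10 - 2*r) - 16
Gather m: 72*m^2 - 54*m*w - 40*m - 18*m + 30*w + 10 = 72*m^2 + m*(-54*w - 58) + 30*w + 10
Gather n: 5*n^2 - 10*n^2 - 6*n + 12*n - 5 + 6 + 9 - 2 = -5*n^2 + 6*n + 8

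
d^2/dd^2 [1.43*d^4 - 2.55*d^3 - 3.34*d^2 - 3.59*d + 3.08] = 17.16*d^2 - 15.3*d - 6.68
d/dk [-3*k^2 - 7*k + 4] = -6*k - 7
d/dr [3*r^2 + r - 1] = 6*r + 1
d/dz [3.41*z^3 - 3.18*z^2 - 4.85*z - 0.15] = 10.23*z^2 - 6.36*z - 4.85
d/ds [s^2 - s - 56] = 2*s - 1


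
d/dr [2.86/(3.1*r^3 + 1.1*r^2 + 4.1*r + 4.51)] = (-26.598*r^2 - 6.292*r - 11.726)/(3.1*r^3 + 1.1*r^2 + 4.1*r + 4.51)^2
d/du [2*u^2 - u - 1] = 4*u - 1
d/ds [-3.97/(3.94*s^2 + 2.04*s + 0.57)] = (31.2836*s + 8.0988)/(3.94*s^2 + 2.04*s + 0.57)^2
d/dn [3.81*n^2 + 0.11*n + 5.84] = 7.62*n + 0.11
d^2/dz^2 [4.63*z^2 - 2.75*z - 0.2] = 9.26000000000000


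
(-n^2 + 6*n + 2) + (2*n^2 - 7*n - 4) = n^2 - n - 2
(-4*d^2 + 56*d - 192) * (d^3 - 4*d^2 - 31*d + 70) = -4*d^5 + 72*d^4 - 292*d^3 - 1248*d^2 + 9872*d - 13440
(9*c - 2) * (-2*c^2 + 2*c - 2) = -18*c^3 + 22*c^2 - 22*c + 4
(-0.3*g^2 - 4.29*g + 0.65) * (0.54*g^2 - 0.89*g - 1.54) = -0.162*g^4 - 2.0496*g^3 + 4.6311*g^2 + 6.0281*g - 1.001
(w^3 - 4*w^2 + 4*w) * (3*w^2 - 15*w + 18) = 3*w^5 - 27*w^4 + 90*w^3 - 132*w^2 + 72*w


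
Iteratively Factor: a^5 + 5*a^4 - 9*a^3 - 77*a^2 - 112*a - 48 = (a + 1)*(a^4 + 4*a^3 - 13*a^2 - 64*a - 48) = (a + 1)*(a + 3)*(a^3 + a^2 - 16*a - 16) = (a + 1)^2*(a + 3)*(a^2 - 16) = (a + 1)^2*(a + 3)*(a + 4)*(a - 4)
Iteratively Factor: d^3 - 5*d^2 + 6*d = (d)*(d^2 - 5*d + 6) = d*(d - 2)*(d - 3)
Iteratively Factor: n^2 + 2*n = (n)*(n + 2)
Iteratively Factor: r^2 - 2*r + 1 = (r - 1)*(r - 1)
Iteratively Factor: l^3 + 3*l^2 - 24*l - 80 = (l + 4)*(l^2 - l - 20) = (l - 5)*(l + 4)*(l + 4)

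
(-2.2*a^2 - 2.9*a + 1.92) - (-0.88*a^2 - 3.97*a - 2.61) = -1.32*a^2 + 1.07*a + 4.53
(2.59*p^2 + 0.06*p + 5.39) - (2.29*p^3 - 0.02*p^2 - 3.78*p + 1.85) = -2.29*p^3 + 2.61*p^2 + 3.84*p + 3.54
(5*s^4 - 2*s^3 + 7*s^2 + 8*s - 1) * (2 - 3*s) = -15*s^5 + 16*s^4 - 25*s^3 - 10*s^2 + 19*s - 2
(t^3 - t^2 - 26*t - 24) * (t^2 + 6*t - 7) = t^5 + 5*t^4 - 39*t^3 - 173*t^2 + 38*t + 168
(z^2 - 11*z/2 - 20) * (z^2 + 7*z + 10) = z^4 + 3*z^3/2 - 97*z^2/2 - 195*z - 200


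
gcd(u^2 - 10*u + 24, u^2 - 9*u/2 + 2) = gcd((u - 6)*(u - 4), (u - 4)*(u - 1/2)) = u - 4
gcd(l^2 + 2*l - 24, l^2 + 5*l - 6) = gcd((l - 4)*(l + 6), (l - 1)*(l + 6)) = l + 6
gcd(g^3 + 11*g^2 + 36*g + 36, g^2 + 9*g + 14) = g + 2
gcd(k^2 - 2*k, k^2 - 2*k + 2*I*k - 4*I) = k - 2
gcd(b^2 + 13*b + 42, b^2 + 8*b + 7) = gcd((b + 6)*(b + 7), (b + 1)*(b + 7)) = b + 7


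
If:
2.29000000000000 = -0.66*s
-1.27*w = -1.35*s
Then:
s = -3.47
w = -3.69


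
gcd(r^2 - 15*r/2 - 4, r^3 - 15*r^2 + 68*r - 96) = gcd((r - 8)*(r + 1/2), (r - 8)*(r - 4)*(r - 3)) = r - 8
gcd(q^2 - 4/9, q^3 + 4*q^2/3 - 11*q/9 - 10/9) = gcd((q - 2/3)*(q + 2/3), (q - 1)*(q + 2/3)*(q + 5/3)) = q + 2/3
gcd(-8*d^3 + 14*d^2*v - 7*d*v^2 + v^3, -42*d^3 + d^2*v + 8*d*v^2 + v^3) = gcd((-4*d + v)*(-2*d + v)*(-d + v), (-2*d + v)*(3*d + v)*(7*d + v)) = -2*d + v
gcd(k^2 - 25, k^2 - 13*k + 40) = k - 5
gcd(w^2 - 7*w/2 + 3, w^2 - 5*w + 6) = w - 2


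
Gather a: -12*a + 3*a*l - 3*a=a*(3*l - 15)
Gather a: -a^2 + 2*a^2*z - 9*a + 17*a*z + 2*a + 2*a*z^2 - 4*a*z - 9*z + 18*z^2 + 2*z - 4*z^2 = a^2*(2*z - 1) + a*(2*z^2 + 13*z - 7) + 14*z^2 - 7*z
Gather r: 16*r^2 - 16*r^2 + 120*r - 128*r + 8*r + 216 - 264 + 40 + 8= 0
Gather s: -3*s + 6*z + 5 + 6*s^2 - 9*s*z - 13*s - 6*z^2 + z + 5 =6*s^2 + s*(-9*z - 16) - 6*z^2 + 7*z + 10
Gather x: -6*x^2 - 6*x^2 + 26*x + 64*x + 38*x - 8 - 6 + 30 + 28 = -12*x^2 + 128*x + 44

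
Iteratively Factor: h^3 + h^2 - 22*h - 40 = (h + 2)*(h^2 - h - 20) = (h + 2)*(h + 4)*(h - 5)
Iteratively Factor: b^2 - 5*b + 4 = (b - 4)*(b - 1)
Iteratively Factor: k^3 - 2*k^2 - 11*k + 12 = (k + 3)*(k^2 - 5*k + 4) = (k - 1)*(k + 3)*(k - 4)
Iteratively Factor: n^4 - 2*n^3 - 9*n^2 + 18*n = (n - 2)*(n^3 - 9*n) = (n - 3)*(n - 2)*(n^2 + 3*n) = n*(n - 3)*(n - 2)*(n + 3)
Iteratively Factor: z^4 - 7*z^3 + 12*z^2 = (z - 3)*(z^3 - 4*z^2) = z*(z - 3)*(z^2 - 4*z) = z^2*(z - 3)*(z - 4)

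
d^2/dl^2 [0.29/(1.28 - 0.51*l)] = -0.150858/(0.51*l - 1.28)^3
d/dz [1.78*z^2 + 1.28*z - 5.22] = 3.56*z + 1.28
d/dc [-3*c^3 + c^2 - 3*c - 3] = -9*c^2 + 2*c - 3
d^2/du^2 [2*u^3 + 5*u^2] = 12*u + 10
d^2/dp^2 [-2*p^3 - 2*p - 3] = -12*p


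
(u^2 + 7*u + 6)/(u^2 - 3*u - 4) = (u + 6)/(u - 4)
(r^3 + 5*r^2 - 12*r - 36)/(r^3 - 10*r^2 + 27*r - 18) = (r^2 + 8*r + 12)/(r^2 - 7*r + 6)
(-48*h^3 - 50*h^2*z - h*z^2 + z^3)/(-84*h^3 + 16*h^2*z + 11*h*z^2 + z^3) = (-8*h^2 - 7*h*z + z^2)/(-14*h^2 + 5*h*z + z^2)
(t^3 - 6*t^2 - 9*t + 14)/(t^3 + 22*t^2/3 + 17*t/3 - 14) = 3*(t^2 - 5*t - 14)/(3*t^2 + 25*t + 42)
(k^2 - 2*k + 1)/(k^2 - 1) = (k - 1)/(k + 1)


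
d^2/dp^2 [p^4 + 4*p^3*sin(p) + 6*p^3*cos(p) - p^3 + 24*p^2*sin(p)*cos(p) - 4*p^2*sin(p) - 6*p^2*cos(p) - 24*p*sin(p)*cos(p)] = -4*p^3*sin(p) - 6*p^3*cos(p) - 32*p^2*sin(p) - 48*p^2*sin(2*p) + 30*p^2*cos(p) + 12*p^2 + 48*p*sin(p) + 48*p*sin(2*p) + 20*p*cos(p) + 96*p*cos(2*p) - 6*p - 8*sin(p) + 24*sin(2*p) - 12*cos(p) - 48*cos(2*p)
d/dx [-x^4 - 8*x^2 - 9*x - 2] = -4*x^3 - 16*x - 9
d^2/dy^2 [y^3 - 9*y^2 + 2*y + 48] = 6*y - 18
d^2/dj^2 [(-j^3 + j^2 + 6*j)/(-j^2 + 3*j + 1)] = 2*(j^3 + 6*j^2 - 15*j + 17)/(j^6 - 9*j^5 + 24*j^4 - 9*j^3 - 24*j^2 - 9*j - 1)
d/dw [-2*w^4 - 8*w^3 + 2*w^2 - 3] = 4*w*(-2*w^2 - 6*w + 1)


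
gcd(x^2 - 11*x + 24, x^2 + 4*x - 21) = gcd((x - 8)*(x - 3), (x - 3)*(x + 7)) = x - 3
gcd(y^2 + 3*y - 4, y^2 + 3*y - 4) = y^2 + 3*y - 4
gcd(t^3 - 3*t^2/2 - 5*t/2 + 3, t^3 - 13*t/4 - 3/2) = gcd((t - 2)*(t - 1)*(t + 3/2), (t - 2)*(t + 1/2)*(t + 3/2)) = t^2 - t/2 - 3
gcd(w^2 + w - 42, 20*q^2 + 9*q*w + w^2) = 1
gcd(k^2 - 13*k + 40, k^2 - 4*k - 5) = k - 5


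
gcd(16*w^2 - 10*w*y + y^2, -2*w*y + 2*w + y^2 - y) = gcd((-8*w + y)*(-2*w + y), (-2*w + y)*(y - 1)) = -2*w + y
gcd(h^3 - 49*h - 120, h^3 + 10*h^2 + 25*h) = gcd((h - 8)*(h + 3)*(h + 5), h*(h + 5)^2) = h + 5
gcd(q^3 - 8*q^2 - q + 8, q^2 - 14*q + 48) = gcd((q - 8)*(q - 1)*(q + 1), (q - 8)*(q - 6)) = q - 8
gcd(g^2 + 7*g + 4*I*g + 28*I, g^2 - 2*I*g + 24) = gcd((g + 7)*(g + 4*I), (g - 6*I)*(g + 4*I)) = g + 4*I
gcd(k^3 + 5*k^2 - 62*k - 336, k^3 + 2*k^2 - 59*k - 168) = k^2 - k - 56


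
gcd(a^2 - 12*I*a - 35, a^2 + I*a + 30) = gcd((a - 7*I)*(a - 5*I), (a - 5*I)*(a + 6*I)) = a - 5*I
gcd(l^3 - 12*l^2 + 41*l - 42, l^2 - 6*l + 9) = l - 3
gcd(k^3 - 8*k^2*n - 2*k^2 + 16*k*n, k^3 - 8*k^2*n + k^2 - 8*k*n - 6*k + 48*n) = k^2 - 8*k*n - 2*k + 16*n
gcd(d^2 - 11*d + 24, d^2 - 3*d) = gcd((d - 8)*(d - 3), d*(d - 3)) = d - 3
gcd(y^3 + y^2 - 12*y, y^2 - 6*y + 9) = y - 3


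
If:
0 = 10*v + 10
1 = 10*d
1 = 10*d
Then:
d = 1/10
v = -1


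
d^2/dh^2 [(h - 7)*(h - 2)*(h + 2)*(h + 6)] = 12*h^2 - 6*h - 92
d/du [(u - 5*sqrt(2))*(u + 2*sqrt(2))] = 2*u - 3*sqrt(2)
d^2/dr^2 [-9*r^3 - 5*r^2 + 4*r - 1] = -54*r - 10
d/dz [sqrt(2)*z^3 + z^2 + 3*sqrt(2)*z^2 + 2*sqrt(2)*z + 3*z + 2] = 3*sqrt(2)*z^2 + 2*z + 6*sqrt(2)*z + 2*sqrt(2) + 3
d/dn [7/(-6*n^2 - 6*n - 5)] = 42*(2*n + 1)/(6*n^2 + 6*n + 5)^2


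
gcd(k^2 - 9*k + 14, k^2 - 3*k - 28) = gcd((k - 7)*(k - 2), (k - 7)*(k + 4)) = k - 7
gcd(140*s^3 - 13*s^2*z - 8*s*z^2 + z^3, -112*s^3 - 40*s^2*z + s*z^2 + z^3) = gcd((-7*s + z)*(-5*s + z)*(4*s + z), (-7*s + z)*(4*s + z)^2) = -28*s^2 - 3*s*z + z^2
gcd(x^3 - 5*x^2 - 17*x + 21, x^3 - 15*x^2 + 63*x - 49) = x^2 - 8*x + 7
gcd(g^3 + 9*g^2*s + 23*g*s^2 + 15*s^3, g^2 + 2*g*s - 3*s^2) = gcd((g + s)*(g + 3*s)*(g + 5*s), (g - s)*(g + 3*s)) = g + 3*s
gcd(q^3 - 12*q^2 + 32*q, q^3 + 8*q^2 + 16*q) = q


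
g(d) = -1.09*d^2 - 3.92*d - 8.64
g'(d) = -2.18*d - 3.92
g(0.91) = -13.11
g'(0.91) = -5.90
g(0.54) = -11.07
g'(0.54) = -5.10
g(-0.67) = -6.50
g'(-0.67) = -2.46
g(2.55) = -25.72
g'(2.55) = -9.48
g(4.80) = -52.57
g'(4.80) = -14.38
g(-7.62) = -42.06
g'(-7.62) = 12.69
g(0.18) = -9.38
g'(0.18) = -4.31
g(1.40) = -16.26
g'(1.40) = -6.97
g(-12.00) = -118.56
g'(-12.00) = 22.24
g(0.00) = -8.64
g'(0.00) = -3.92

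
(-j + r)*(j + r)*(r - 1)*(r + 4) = -j^2*r^2 - 3*j^2*r + 4*j^2 + r^4 + 3*r^3 - 4*r^2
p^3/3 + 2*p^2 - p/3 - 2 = (p/3 + 1/3)*(p - 1)*(p + 6)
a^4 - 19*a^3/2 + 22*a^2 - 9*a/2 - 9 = (a - 6)*(a - 3)*(a - 1)*(a + 1/2)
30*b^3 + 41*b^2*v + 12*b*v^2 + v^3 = (b + v)*(5*b + v)*(6*b + v)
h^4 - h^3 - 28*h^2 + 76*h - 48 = (h - 4)*(h - 2)*(h - 1)*(h + 6)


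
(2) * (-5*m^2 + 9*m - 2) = -10*m^2 + 18*m - 4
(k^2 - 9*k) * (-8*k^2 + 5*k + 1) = -8*k^4 + 77*k^3 - 44*k^2 - 9*k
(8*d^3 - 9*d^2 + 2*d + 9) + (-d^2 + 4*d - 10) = 8*d^3 - 10*d^2 + 6*d - 1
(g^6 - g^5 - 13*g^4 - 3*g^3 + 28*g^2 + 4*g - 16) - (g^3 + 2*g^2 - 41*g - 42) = g^6 - g^5 - 13*g^4 - 4*g^3 + 26*g^2 + 45*g + 26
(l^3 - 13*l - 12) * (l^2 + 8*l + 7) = l^5 + 8*l^4 - 6*l^3 - 116*l^2 - 187*l - 84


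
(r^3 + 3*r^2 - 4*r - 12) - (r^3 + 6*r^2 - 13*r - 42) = -3*r^2 + 9*r + 30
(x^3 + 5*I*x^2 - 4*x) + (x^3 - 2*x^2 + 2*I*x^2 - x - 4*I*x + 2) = 2*x^3 - 2*x^2 + 7*I*x^2 - 5*x - 4*I*x + 2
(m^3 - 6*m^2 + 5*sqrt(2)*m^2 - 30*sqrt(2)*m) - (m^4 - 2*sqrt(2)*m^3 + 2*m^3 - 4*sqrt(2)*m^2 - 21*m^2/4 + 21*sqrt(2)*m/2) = -m^4 - m^3 + 2*sqrt(2)*m^3 - 3*m^2/4 + 9*sqrt(2)*m^2 - 81*sqrt(2)*m/2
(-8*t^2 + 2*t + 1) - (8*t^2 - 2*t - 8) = -16*t^2 + 4*t + 9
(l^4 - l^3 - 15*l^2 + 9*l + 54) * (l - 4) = l^5 - 5*l^4 - 11*l^3 + 69*l^2 + 18*l - 216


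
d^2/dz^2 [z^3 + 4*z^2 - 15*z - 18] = 6*z + 8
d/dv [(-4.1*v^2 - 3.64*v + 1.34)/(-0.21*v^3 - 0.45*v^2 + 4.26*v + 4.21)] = (-0.861*v^4 - 1.5288*v^3 - 18.2598*v^2 - 33.316*v - 21.0328)/(0.0441*v^6 + 0.189*v^5 - 1.5867*v^4 - 5.6022*v^3 + 14.3586*v^2 + 35.8692*v + 17.7241)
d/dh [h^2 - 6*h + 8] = 2*h - 6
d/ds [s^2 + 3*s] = 2*s + 3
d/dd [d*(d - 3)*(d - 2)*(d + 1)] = 4*d^3 - 12*d^2 + 2*d + 6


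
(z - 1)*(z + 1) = z^2 - 1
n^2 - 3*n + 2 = (n - 2)*(n - 1)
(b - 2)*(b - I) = b^2 - 2*b - I*b + 2*I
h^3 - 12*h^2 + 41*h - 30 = (h - 6)*(h - 5)*(h - 1)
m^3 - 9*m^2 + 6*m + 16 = (m - 8)*(m - 2)*(m + 1)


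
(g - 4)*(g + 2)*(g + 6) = g^3 + 4*g^2 - 20*g - 48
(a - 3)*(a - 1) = a^2 - 4*a + 3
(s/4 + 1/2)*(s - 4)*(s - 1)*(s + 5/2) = s^4/4 - s^3/8 - 27*s^2/8 - 7*s/4 + 5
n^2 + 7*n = n*(n + 7)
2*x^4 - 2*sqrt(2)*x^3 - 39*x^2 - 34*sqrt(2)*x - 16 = (x - 4*sqrt(2))*(x + 2*sqrt(2))*(sqrt(2)*x + 1)^2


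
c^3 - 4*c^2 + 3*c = c*(c - 3)*(c - 1)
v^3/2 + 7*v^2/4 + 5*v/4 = v*(v/2 + 1/2)*(v + 5/2)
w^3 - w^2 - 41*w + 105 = (w - 5)*(w - 3)*(w + 7)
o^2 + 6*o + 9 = (o + 3)^2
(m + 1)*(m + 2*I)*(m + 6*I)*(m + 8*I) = m^4 + m^3 + 16*I*m^3 - 76*m^2 + 16*I*m^2 - 76*m - 96*I*m - 96*I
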